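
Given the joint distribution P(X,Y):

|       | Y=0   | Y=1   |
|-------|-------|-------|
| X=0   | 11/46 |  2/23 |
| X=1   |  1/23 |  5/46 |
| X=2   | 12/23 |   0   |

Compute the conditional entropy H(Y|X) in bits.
0.4042 bits

H(Y|X) = H(X,Y) - H(X)

H(X,Y) = -Σ_{x,y} P(x,y) log₂ P(x,y). Per-cell terms -P(x,y)·log₂P(x,y):
  X=0: 0.4936, 0.3064
  X=1: 0.1967, 0.3480
  X=2: 0.4897, 0.0000
  (cells with P = 0 contribute 0)
Sum of the 6 terms: H(X,Y) = 1.8344 bits

Marginal of X (row sums):
  P(X=0) = 11/46 + 2/23 = 15/46
  P(X=1) = 1/23 + 5/46 = 7/46
  P(X=2) = 12/23 + 0 = 12/23
H(X) = -[(15/46)·log₂(15/46) + (7/46)·log₂(7/46) + (12/23)·log₂(12/23)]
  = 0.5272 + 0.4133 + 0.4897 = 1.4302 bits

H(Y|X) = H(X,Y) - H(X) = 1.8344 - 1.4302 = 0.4042 bits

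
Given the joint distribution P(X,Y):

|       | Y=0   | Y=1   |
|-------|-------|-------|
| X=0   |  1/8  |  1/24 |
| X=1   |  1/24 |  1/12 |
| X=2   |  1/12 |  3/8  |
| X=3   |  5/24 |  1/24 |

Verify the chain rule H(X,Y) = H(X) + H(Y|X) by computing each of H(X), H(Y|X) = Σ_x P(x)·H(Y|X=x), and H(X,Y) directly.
H(X) = 1.8217 bits, H(Y|X) = 0.7260 bits, H(X,Y) = 2.5477 bits

Marginal of X (row sums):
  P(X=0) = 1/8 + 1/24 = 1/6
  P(X=1) = 1/24 + 1/12 = 1/8
  P(X=2) = 1/12 + 3/8 = 11/24
  P(X=3) = 5/24 + 1/24 = 1/4
H(X) = -[(1/6)·log₂(1/6) + (1/8)·log₂(1/8) + (11/24)·log₂(11/24) + (1/4)·log₂(1/4)]
  = 0.43083 + 0.37500 + 0.51587 + 0.50000 = 1.8217 bits

H(Y|X) = Σ_x P(x)·H(Y|X=x):
  X=0: P(X=0) = 1/6, P(Y|X=0) = (3/4, 1/4) → H(Y|X=0) = 0.81128
  X=1: P(X=1) = 1/8, P(Y|X=1) = (1/3, 2/3) → H(Y|X=1) = 0.91830
  X=2: P(X=2) = 11/24, P(Y|X=2) = (2/11, 9/11) → H(Y|X=2) = 0.68404
  X=3: P(X=3) = 1/4, P(Y|X=3) = (5/6, 1/6) → H(Y|X=3) = 0.65002
H(Y|X) = (1/6)·0.81128 + (1/8)·0.91830 + (11/24)·0.68404 + (1/4)·0.65002 = 0.7260 bits

H(X,Y) = -Σ_{x,y} P(x,y) log₂ P(x,y). Per-cell terms -P(x,y)·log₂P(x,y):
  X=0: 0.37500, 0.19104
  X=1: 0.19104, 0.29875
  X=2: 0.29875, 0.53064
  X=3: 0.47147, 0.19104
Sum of the 8 terms: H(X,Y) = 2.5477 bits

Chain rule check:
  H(X) + H(Y|X) = 1.8217 + 0.7260 = 2.5477 bits
  H(X,Y) = 2.5477 bits
✓ Chain rule verified.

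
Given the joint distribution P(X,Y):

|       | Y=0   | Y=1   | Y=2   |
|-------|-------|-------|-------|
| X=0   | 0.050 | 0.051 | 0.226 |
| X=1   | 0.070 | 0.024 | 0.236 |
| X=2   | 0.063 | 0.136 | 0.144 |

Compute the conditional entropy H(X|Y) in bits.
1.4947 bits

H(X|Y) = H(X,Y) - H(Y)

H(X,Y) = -Σ_{x,y} P(x,y) log₂ P(x,y). Per-cell terms -P(x,y)·log₂P(x,y):
  X=0: 0.21610, 0.21896, 0.48491
  X=1: 0.26856, 0.12914, 0.49162
  X=2: 0.25128, 0.39145, 0.40260
Sum of the 9 terms: H(X,Y) = 2.8546 bits

Marginal of Y (column sums):
  P(Y=0) = 0.050 + 0.070 + 0.063 = 0.183
  P(Y=1) = 0.051 + 0.024 + 0.136 = 0.211
  P(Y=2) = 0.226 + 0.236 + 0.144 = 0.606
H(Y) = -[0.183·log₂(0.183) + 0.211·log₂(0.211) + 0.606·log₂(0.606)]
  = 0.44837 + 0.47363 + 0.43790 = 1.3599 bits

H(X|Y) = H(X,Y) - H(Y) = 2.8546 - 1.3599 = 1.4947 bits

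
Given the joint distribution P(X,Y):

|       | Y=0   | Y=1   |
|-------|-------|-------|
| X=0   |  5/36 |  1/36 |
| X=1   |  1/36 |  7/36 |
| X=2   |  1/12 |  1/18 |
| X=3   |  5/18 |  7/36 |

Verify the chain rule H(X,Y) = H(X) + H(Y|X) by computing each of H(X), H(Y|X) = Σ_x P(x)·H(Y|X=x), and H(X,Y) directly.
H(X) = 1.8198 bits, H(Y|X) = 0.8255 bits, H(X,Y) = 2.6453 bits

Marginal of X (row sums):
  P(X=0) = 5/36 + 1/36 = 1/6
  P(X=1) = 1/36 + 7/36 = 2/9
  P(X=2) = 1/12 + 1/18 = 5/36
  P(X=3) = 5/18 + 7/36 = 17/36
H(X) = -[(1/6)·log₂(1/6) + (2/9)·log₂(2/9) + (5/36)·log₂(5/36) + (17/36)·log₂(17/36)]
  = 0.4308 + 0.4822 + 0.3956 + 0.5112 = 1.8198 bits

H(Y|X) = Σ_x P(x)·H(Y|X=x):
  X=0: P(X=0) = 1/6, P(Y|X=0) = (5/6, 1/6) → H(Y|X=0) = 0.6500
  X=1: P(X=1) = 2/9, P(Y|X=1) = (1/8, 7/8) → H(Y|X=1) = 0.5436
  X=2: P(X=2) = 5/36, P(Y|X=2) = (3/5, 2/5) → H(Y|X=2) = 0.9710
  X=3: P(X=3) = 17/36, P(Y|X=3) = (10/17, 7/17) → H(Y|X=3) = 0.9774
H(Y|X) = (1/6)·0.6500 + (2/9)·0.5436 + (5/36)·0.9710 + (17/36)·0.9774 = 0.8255 bits

H(X,Y) = -Σ_{x,y} P(x,y) log₂ P(x,y). Per-cell terms -P(x,y)·log₂P(x,y):
  X=0: 0.3956, 0.1436
  X=1: 0.1436, 0.4594
  X=2: 0.2987, 0.2317
  X=3: 0.5133, 0.4594
Sum of the 8 terms: H(X,Y) = 2.6453 bits

Chain rule check:
  H(X) + H(Y|X) = 1.8198 + 0.8255 = 2.6453 bits
  H(X,Y) = 2.6453 bits
✓ Chain rule verified.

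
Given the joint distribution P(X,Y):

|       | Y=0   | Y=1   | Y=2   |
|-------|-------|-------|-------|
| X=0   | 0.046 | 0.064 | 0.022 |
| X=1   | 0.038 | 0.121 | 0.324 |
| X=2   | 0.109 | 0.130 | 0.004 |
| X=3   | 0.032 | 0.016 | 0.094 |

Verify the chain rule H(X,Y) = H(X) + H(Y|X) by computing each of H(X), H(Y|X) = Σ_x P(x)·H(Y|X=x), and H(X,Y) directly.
H(X) = 1.7886 bits, H(Y|X) = 1.2035 bits, H(X,Y) = 2.9921 bits

Marginal of X (row sums):
  P(X=0) = 0.046 + 0.064 + 0.022 = 0.132
  P(X=1) = 0.038 + 0.121 + 0.324 = 0.483
  P(X=2) = 0.109 + 0.130 + 0.004 = 0.243
  P(X=3) = 0.032 + 0.016 + 0.094 = 0.142
H(X) = -[0.132·log₂(0.132) + 0.483·log₂(0.483) + 0.243·log₂(0.243) + 0.142·log₂(0.142)]
  = 0.38562 + 0.50710 + 0.49596 + 0.39988 = 1.7886 bits

H(Y|X) = Σ_x P(x)·H(Y|X=x):
  X=0: P(X=0) = 0.132, P(Y|X=0) = (23/66, 16/33, 1/6) → H(Y|X=0) = 1.46719
  X=1: P(X=1) = 0.483, P(Y|X=1) = (38/483, 121/483, 108/161) → H(Y|X=1) = 1.17527
  X=2: P(X=2) = 0.243, P(Y|X=2) = (109/243, 130/243, 4/243) → H(Y|X=2) = 1.09913
  X=3: P(X=3) = 0.142, P(Y|X=3) = (16/71, 8/71, 47/71) → H(Y|X=3) = 1.23333
H(Y|X) = 0.132·1.46719 + 0.483·1.17527 + 0.243·1.09913 + 0.142·1.23333 = 1.2035 bits

H(X,Y) = -Σ_{x,y} P(x,y) log₂ P(x,y). Per-cell terms -P(x,y)·log₂P(x,y):
  X=0: 0.20434, 0.25381, 0.12114
  X=1: 0.17928, 0.36868, 0.52680
  X=2: 0.34854, 0.38264, 0.03186
  X=3: 0.15891, 0.09545, 0.32065
Sum of the 12 terms: H(X,Y) = 2.9921 bits

Chain rule check:
  H(X) + H(Y|X) = 1.7886 + 1.2035 = 2.9921 bits
  H(X,Y) = 2.9921 bits
✓ Chain rule verified.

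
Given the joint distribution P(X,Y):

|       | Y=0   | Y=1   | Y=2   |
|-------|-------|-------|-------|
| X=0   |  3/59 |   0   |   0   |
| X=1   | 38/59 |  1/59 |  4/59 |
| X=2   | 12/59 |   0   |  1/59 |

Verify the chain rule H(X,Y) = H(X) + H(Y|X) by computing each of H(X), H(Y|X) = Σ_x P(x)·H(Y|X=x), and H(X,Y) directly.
H(X) = 1.0320 bits, H(Y|X) = 0.5253 bits, H(X,Y) = 1.5573 bits

Marginal of X (row sums):
  P(X=0) = 3/59 + 0 + 0 = 3/59
  P(X=1) = 38/59 + 1/59 + 4/59 = 43/59
  P(X=2) = 12/59 + 0 + 1/59 = 13/59
H(X) = -[(3/59)·log₂(3/59) + (43/59)·log₂(43/59) + (13/59)·log₂(13/59)]
  = 0.21853 + 0.33261 + 0.48082 = 1.0320 bits

H(Y|X) = Σ_x P(x)·H(Y|X=x):
  X=0: P(X=0) = 3/59, P(Y|X=0) = (1, 0, 0) → H(Y|X=0) = 0.00000
  X=1: P(X=1) = 43/59, P(Y|X=1) = (38/43, 1/43, 4/43) → H(Y|X=1) = 0.60251
  X=2: P(X=2) = 13/59, P(Y|X=2) = (12/13, 0, 1/13) → H(Y|X=2) = 0.39124
H(Y|X) = (3/59)·0.00000 + (43/59)·0.60251 + (13/59)·0.39124 = 0.5253 bits

H(X,Y) = -Σ_{x,y} P(x,y) log₂ P(x,y). Per-cell terms -P(x,y)·log₂P(x,y):
  X=0: 0.21853, 0.00000, 0.00000
  X=1: 0.40880, 0.09971, 0.26323
  X=2: 0.46732, 0.00000, 0.09971
  (cells with P = 0 contribute 0)
Sum of the 9 terms: H(X,Y) = 1.5573 bits

Chain rule check:
  H(X) + H(Y|X) = 1.0320 + 0.5253 = 1.5573 bits
  H(X,Y) = 1.5573 bits
✓ Chain rule verified.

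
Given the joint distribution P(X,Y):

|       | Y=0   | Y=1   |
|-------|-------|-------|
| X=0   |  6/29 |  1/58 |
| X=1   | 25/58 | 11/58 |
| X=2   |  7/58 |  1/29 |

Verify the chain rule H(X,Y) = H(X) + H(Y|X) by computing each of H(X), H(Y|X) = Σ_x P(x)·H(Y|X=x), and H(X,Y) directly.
H(X) = 1.3278 bits, H(Y|X) = 0.7574 bits, H(X,Y) = 2.0852 bits

Marginal of X (row sums):
  P(X=0) = 6/29 + 1/58 = 13/58
  P(X=1) = 25/58 + 11/58 = 18/29
  P(X=2) = 7/58 + 1/29 = 9/58
H(X) = -[(13/58)·log₂(13/58) + (18/29)·log₂(18/29) + (9/58)·log₂(9/58)]
  = 0.4836 + 0.4271 + 0.4171 = 1.3278 bits

H(Y|X) = Σ_x P(x)·H(Y|X=x):
  X=0: P(X=0) = 13/58, P(Y|X=0) = (12/13, 1/13) → H(Y|X=0) = 0.3912
  X=1: P(X=1) = 18/29, P(Y|X=1) = (25/36, 11/36) → H(Y|X=1) = 0.8880
  X=2: P(X=2) = 9/58, P(Y|X=2) = (7/9, 2/9) → H(Y|X=2) = 0.7642
H(Y|X) = (13/58)·0.3912 + (18/29)·0.8880 + (9/58)·0.7642 = 0.7574 bits

H(X,Y) = -Σ_{x,y} P(x,y) log₂ P(x,y). Per-cell terms -P(x,y)·log₂P(x,y):
  X=0: 0.4703, 0.1010
  X=1: 0.5233, 0.4549
  X=2: 0.3682, 0.1675
Sum of the 6 terms: H(X,Y) = 2.0852 bits

Chain rule check:
  H(X) + H(Y|X) = 1.3278 + 0.7574 = 2.0852 bits
  H(X,Y) = 2.0852 bits
✓ Chain rule verified.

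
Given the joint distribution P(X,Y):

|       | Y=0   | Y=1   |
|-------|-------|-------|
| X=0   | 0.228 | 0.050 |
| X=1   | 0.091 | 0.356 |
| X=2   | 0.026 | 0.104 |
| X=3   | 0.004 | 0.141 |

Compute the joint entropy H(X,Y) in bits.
2.4544 bits

H(X,Y) = -Σ_{x,y} P(x,y) log₂ P(x,y). Per-cell terms -P(x,y)·log₂P(x,y):
  X=0: 0.48630, 0.21610
  X=1: 0.31468, 0.53046
  X=2: 0.13690, 0.33960
  X=3: 0.03186, 0.39850
Sum of the 8 terms: H(X,Y) = 2.4544 bits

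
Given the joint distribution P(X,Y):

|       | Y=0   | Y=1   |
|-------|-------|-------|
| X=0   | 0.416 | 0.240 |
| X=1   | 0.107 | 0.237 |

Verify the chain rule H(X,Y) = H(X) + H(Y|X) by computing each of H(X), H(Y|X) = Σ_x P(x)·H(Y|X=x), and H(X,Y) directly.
H(X) = 0.9286 bits, H(Y|X) = 0.9292 bits, H(X,Y) = 1.8578 bits

Marginal of X (row sums):
  P(X=0) = 0.416 + 0.240 = 0.656
  P(X=1) = 0.107 + 0.237 = 0.344
H(X) = -[0.656·log₂(0.656) + 0.344·log₂(0.344)]
  = 0.3990 + 0.5296 = 0.9286 bits

H(Y|X) = Σ_x P(x)·H(Y|X=x):
  X=0: P(X=0) = 0.656, P(Y|X=0) = (26/41, 15/41) → H(Y|X=0) = 0.9474
  X=1: P(X=1) = 0.344, P(Y|X=1) = (107/344, 237/344) → H(Y|X=1) = 0.8944
H(Y|X) = 0.656·0.9474 + 0.344·0.8944 = 0.9292 bits

H(X,Y) = -Σ_{x,y} P(x,y) log₂ P(x,y). Per-cell terms -P(x,y)·log₂P(x,y):
  X=0: 0.5264, 0.4941
  X=1: 0.3450, 0.4923
Sum of the 4 terms: H(X,Y) = 1.8578 bits

Chain rule check:
  H(X) + H(Y|X) = 0.9286 + 0.9292 = 1.8578 bits
  H(X,Y) = 1.8578 bits
✓ Chain rule verified.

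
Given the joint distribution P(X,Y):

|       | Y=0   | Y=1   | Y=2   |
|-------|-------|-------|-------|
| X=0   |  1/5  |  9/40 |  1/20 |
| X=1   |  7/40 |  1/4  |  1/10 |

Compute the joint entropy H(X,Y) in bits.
2.4369 bits

H(X,Y) = -Σ_{x,y} P(x,y) log₂ P(x,y). Per-cell terms -P(x,y)·log₂P(x,y):
  X=0: 0.46439, 0.48420, 0.21610
  X=1: 0.44005, 0.50000, 0.33219
Sum of the 6 terms: H(X,Y) = 2.4369 bits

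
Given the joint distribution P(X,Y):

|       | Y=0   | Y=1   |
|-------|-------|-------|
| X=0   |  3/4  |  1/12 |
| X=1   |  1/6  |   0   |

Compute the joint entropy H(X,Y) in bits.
1.0409 bits

H(X,Y) = -Σ_{x,y} P(x,y) log₂ P(x,y). Per-cell terms -P(x,y)·log₂P(x,y):
  X=0: 0.31128, 0.29875
  X=1: 0.43083, 0.00000
  (cells with P = 0 contribute 0)
Sum of the 4 terms: H(X,Y) = 1.0409 bits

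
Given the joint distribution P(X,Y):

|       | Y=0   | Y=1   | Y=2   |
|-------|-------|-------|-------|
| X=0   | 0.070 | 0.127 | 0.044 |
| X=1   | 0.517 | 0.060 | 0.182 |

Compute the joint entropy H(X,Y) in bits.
2.0279 bits

H(X,Y) = -Σ_{x,y} P(x,y) log₂ P(x,y). Per-cell terms -P(x,y)·log₂P(x,y):
  X=0: 0.26856, 0.37809, 0.19828
  X=1: 0.49206, 0.24353, 0.44735
Sum of the 6 terms: H(X,Y) = 2.0279 bits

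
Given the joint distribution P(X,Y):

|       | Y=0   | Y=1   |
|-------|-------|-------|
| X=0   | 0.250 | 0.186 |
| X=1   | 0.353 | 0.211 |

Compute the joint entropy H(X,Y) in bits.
1.9553 bits

H(X,Y) = -Σ_{x,y} P(x,y) log₂ P(x,y). Per-cell terms -P(x,y)·log₂P(x,y):
  X=0: 0.5000, 0.4514
  X=1: 0.5303, 0.4736
Sum of the 4 terms: H(X,Y) = 1.9553 bits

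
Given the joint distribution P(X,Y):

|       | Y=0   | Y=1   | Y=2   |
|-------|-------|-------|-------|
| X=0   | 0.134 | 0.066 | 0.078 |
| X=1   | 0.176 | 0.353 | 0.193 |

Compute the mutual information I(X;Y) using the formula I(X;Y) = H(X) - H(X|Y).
0.0489 bits

I(X;Y) = H(X) - H(X|Y)

Marginal of X (row sums):
  P(X=0) = 0.134 + 0.066 + 0.078 = 0.278
  P(X=1) = 0.176 + 0.353 + 0.193 = 0.722
H(X) = -[0.278·log₂(0.278) + 0.722·log₂(0.722)]
  = 0.5134 + 0.3393 = 0.8527 bits

Marginal of Y (column sums):
  P(Y=0) = 0.134 + 0.176 = 0.310
  P(Y=1) = 0.066 + 0.353 = 0.419
  P(Y=2) = 0.078 + 0.193 = 0.271
H(X|Y) = Σ_y P(y)·H(X|Y=y):
  Y=0: P(Y=0) = 0.310, P(X|Y=0) = (67/155, 88/155) → H(X|Y=0) = 0.9867
  Y=1: P(Y=1) = 0.419, P(X|Y=1) = (66/419, 353/419) → H(X|Y=1) = 0.6283
  Y=2: P(Y=2) = 0.271, P(X|Y=2) = (78/271, 193/271) → H(X|Y=2) = 0.8659
H(X|Y) = 0.310·0.9867 + 0.419·0.6283 + 0.271·0.8659 = 0.8038 bits

I(X;Y) = H(X) - H(X|Y) = 0.8527 - 0.8038 = 0.0489 bits

Cross-check via I(X;Y) = H(X) + H(Y) - H(X,Y): computing H(Y) from the column sums and H(X,Y) from the 6 cells in the same way gives H(Y) = 1.5601 bits and H(X,Y) = 2.3639 bits, so
I(X;Y) = 0.8527 + 1.5601 - 2.3639 = 0.0489 bits ✓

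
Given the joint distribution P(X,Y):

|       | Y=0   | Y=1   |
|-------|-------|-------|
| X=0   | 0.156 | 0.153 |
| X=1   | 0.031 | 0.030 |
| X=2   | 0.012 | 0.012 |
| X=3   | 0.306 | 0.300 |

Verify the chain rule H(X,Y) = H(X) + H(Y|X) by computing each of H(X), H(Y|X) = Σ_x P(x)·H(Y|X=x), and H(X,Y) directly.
H(X) = 1.3367 bits, H(Y|X) = 0.9999 bits, H(X,Y) = 2.3366 bits

Marginal of X (row sums):
  P(X=0) = 0.156 + 0.153 = 0.309
  P(X=1) = 0.031 + 0.030 = 0.061
  P(X=2) = 0.012 + 0.012 = 0.024
  P(X=3) = 0.306 + 0.300 = 0.606
H(X) = -[0.309·log₂(0.309) + 0.061·log₂(0.061) + 0.024·log₂(0.024) + 0.606·log₂(0.606)]
  = 0.5235453 + 0.2461379 + 0.1291397 + 0.4379018 = 1.3367 bits

H(Y|X) = Σ_x P(x)·H(Y|X=x):
  X=0: P(X=0) = 0.309, P(Y|X=0) = (52/103, 51/103) → H(Y|X=0) = 0.9999320
  X=1: P(X=1) = 0.061, P(Y|X=1) = (31/61, 30/61) → H(Y|X=1) = 0.9998061
  X=2: P(X=2) = 0.024, P(Y|X=2) = (1/2, 1/2) → H(Y|X=2) = 1.0000000
  X=3: P(X=3) = 0.606, P(Y|X=3) = (51/101, 50/101) → H(Y|X=3) = 0.9999293
H(Y|X) = 0.309·0.9999320 + 0.061·0.9998061 + 0.024·1.0000000 + 0.606·0.9999293 = 0.9999 bits

H(X,Y) = -Σ_{x,y} P(x,y) log₂ P(x,y). Per-cell terms -P(x,y)·log₂P(x,y):
  X=0: 0.4181396, 0.4143847
  X=1: 0.1553592, 0.1517668
  X=2: 0.0765699, 0.0765699
  X=3: 0.5227693, 0.5210897
Sum of the 8 terms: H(X,Y) = 2.3366 bits

Chain rule check:
  H(X) + H(Y|X) = 1.3367 + 0.9999 = 2.3366 bits
  H(X,Y) = 2.3366 bits
✓ Chain rule verified.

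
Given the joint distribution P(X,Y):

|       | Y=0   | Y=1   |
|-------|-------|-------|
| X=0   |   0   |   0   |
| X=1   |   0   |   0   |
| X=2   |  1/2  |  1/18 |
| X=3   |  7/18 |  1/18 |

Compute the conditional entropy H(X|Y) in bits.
0.9900 bits

H(X|Y) = H(X,Y) - H(Y)

H(X,Y) = -Σ_{x,y} P(x,y) log₂ P(x,y). Per-cell terms -P(x,y)·log₂P(x,y):
  X=0: 0.0000000, 0.0000000
  X=1: 0.0000000, 0.0000000
  X=2: 0.5000000, 0.2316625
  X=3: 0.5298884, 0.2316625
  (cells with P = 0 contribute 0)
Sum of the 8 terms: H(X,Y) = 1.493213 bits

Marginal of Y (column sums):
  P(Y=0) = 0 + 0 + 1/2 + 7/18 = 8/9
  P(Y=1) = 0 + 0 + 1/18 + 1/18 = 1/9
H(Y) = -[(8/9)·log₂(8/9) + (1/9)·log₂(1/9)]
  = 0.1510444 + 0.3522139 = 0.503258 bits

H(X|Y) = H(X,Y) - H(Y) = 1.493213 - 0.503258 = 0.9900 bits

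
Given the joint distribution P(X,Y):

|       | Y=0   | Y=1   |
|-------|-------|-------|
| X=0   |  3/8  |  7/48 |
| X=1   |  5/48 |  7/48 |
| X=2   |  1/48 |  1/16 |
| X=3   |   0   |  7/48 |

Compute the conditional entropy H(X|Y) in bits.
1.4521 bits

H(X|Y) = H(X,Y) - H(Y)

H(X,Y) = -Σ_{x,y} P(x,y) log₂ P(x,y). Per-cell terms -P(x,y)·log₂P(x,y):
  X=0: 0.53064, 0.40507
  X=1: 0.33990, 0.40507
  X=2: 0.11635, 0.25000
  X=3: 0.00000, 0.40507
  (cells with P = 0 contribute 0)
Sum of the 8 terms: H(X,Y) = 2.4521 bits

Marginal of Y (column sums):
  P(Y=0) = 3/8 + 5/48 + 1/48 + 0 = 1/2
  P(Y=1) = 7/48 + 7/48 + 1/16 + 7/48 = 1/2
H(Y) = -[(1/2)·log₂(1/2) + (1/2)·log₂(1/2)]
  = 0.50000 + 0.50000 = 1.0000 bits

H(X|Y) = H(X,Y) - H(Y) = 2.4521 - 1.0000 = 1.4521 bits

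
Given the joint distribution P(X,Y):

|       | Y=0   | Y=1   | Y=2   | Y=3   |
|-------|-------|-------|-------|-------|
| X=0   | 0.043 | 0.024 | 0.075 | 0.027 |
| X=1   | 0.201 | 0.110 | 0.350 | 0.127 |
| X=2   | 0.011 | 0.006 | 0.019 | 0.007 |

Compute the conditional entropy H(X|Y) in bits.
0.8995 bits

H(X|Y) = H(X,Y) - H(Y)

H(X,Y) = -Σ_{x,y} P(x,y) log₂ P(x,y). Per-cell terms -P(x,y)·log₂P(x,y):
  X=0: 0.19520, 0.12914, 0.28027, 0.14069
  X=1: 0.46526, 0.35029, 0.53010, 0.37809
  X=2: 0.07157, 0.04428, 0.10864, 0.05011
Sum of the 12 terms: H(X,Y) = 2.7436 bits

Marginal of Y (column sums):
  P(Y=0) = 0.043 + 0.201 + 0.011 = 0.255
  P(Y=1) = 0.024 + 0.110 + 0.006 = 0.140
  P(Y=2) = 0.075 + 0.350 + 0.019 = 0.444
  P(Y=3) = 0.027 + 0.127 + 0.007 = 0.161
H(Y) = -[0.255·log₂(0.255) + 0.140·log₂(0.140) + 0.444·log₂(0.444) + 0.161·log₂(0.161)]
  = 0.50271 + 0.39711 + 0.52009 + 0.42421 = 1.8441 bits

H(X|Y) = H(X,Y) - H(Y) = 2.7436 - 1.8441 = 0.8995 bits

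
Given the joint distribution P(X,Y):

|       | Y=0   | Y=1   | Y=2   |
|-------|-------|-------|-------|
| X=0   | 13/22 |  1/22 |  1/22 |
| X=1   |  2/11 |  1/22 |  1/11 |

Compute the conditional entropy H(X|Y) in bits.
0.8244 bits

H(X|Y) = H(X,Y) - H(Y)

H(X,Y) = -Σ_{x,y} P(x,y) log₂ P(x,y). Per-cell terms -P(x,y)·log₂P(x,y):
  X=0: 0.4485, 0.2027, 0.2027
  X=1: 0.4472, 0.2027, 0.3145
Sum of the 6 terms: H(X,Y) = 1.8183 bits

Marginal of Y (column sums):
  P(Y=0) = 13/22 + 2/11 = 17/22
  P(Y=1) = 1/22 + 1/22 = 1/11
  P(Y=2) = 1/22 + 1/11 = 3/22
H(Y) = -[(17/22)·log₂(17/22) + (1/11)·log₂(1/11) + (3/22)·log₂(3/22)]
  = 0.2874 + 0.3145 + 0.3920 = 0.9939 bits

H(X|Y) = H(X,Y) - H(Y) = 1.8183 - 0.9939 = 0.8244 bits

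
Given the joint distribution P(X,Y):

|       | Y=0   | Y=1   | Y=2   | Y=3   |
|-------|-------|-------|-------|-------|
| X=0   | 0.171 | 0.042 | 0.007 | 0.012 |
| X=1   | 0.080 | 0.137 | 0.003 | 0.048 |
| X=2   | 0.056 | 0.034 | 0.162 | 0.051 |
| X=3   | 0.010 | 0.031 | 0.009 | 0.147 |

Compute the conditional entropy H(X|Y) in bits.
1.4344 bits

H(X|Y) = H(X,Y) - H(Y)

H(X,Y) = -Σ_{x,y} P(x,y) log₂ P(x,y). Per-cell terms -P(x,y)·log₂P(x,y):
  X=0: 0.43570, 0.19209, 0.05011, 0.07657
  X=1: 0.29151, 0.39288, 0.02514, 0.21028
  X=2: 0.23287, 0.16586, 0.42540, 0.21896
  X=3: 0.06644, 0.15536, 0.06116, 0.40662
Sum of the 16 terms: H(X,Y) = 3.40695 bits

Marginal of Y (column sums):
  P(Y=0) = 0.171 + 0.080 + 0.056 + 0.010 = 0.317
  P(Y=1) = 0.042 + 0.137 + 0.034 + 0.031 = 0.244
  P(Y=2) = 0.007 + 0.003 + 0.162 + 0.009 = 0.181
  P(Y=3) = 0.012 + 0.048 + 0.051 + 0.147 = 0.258
H(Y) = -[0.317·log₂(0.317) + 0.244·log₂(0.244) + 0.181·log₂(0.181) + 0.258·log₂(0.258)]
  = 0.52541 + 0.49655 + 0.44633 + 0.50428 = 1.97257 bits

H(X|Y) = H(X,Y) - H(Y) = 3.40695 - 1.97257 = 1.4344 bits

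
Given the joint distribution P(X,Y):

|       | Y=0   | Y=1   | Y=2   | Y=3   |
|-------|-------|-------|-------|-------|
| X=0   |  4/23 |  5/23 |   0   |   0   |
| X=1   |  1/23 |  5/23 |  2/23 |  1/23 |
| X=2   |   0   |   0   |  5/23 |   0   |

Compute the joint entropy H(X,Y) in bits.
2.5745 bits

H(X,Y) = -Σ_{x,y} P(x,y) log₂ P(x,y). Per-cell terms -P(x,y)·log₂P(x,y):
  X=0: 0.4389, 0.4786, 0.0000, 0.0000
  X=1: 0.1967, 0.4786, 0.3064, 0.1967
  X=2: 0.0000, 0.0000, 0.4786, 0.0000
  (cells with P = 0 contribute 0)
Sum of the 12 terms: H(X,Y) = 2.5745 bits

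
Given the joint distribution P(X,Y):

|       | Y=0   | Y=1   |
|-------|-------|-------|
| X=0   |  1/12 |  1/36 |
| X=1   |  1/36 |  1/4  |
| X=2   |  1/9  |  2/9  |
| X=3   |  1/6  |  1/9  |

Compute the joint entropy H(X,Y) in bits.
2.7034 bits

H(X,Y) = -Σ_{x,y} P(x,y) log₂ P(x,y). Per-cell terms -P(x,y)·log₂P(x,y):
  X=0: 0.29875, 0.14361
  X=1: 0.14361, 0.50000
  X=2: 0.35221, 0.48221
  X=3: 0.43083, 0.35221
Sum of the 8 terms: H(X,Y) = 2.7034 bits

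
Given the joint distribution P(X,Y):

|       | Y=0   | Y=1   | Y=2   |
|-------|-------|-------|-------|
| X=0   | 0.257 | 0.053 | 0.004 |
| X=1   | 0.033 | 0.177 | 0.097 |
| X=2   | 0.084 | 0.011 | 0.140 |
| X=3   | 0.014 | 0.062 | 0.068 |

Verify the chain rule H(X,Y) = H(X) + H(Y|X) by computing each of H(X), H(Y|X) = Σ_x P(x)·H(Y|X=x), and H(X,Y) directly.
H(X) = 1.9414 bits, H(Y|X) = 1.1175 bits, H(X,Y) = 3.0588 bits

Marginal of X (row sums):
  P(X=0) = 0.257 + 0.053 + 0.004 = 0.314
  P(X=1) = 0.033 + 0.177 + 0.097 = 0.307
  P(X=2) = 0.084 + 0.011 + 0.140 = 0.235
  P(X=3) = 0.014 + 0.062 + 0.068 = 0.144
H(X) = -[0.314·log₂(0.314) + 0.307·log₂(0.307) + 0.235·log₂(0.235) + 0.144·log₂(0.144)]
  = 0.52475 + 0.52303 + 0.49098 + 0.40260 = 1.9414 bits

H(Y|X) = Σ_x P(x)·H(Y|X=x):
  X=0: P(X=0) = 0.314, P(Y|X=0) = (257/314, 53/314, 2/157) → H(Y|X=0) = 0.74995
  X=1: P(X=1) = 0.307, P(Y|X=1) = (33/307, 177/307, 97/307) → H(Y|X=1) = 1.32912
  X=2: P(X=2) = 0.235, P(Y|X=2) = (84/235, 11/235, 28/47) → H(Y|X=2) = 1.18244
  X=3: P(X=3) = 0.144, P(Y|X=3) = (7/72, 31/72, 17/36) → H(Y|X=3) = 1.36152
H(Y|X) = 0.314·0.74995 + 0.307·1.32912 + 0.235·1.18244 + 0.144·1.36152 = 1.1175 bits

H(X,Y) = -Σ_{x,y} P(x,y) log₂ P(x,y). Per-cell terms -P(x,y)·log₂P(x,y):
  X=0: 0.50376, 0.22461, 0.03186
  X=1: 0.16241, 0.44218, 0.32649
  X=2: 0.30017, 0.07157, 0.39711
  X=3: 0.08622, 0.24872, 0.26373
Sum of the 12 terms: H(X,Y) = 3.0588 bits

Chain rule check:
  H(X) + H(Y|X) = 1.9414 + 1.1175 = 3.0589 bits
  H(X,Y) = 3.0588 bits
✓ Chain rule verified (Δ = 0.0001 is 4-dp rounding noise: each of the three values was rounded independently).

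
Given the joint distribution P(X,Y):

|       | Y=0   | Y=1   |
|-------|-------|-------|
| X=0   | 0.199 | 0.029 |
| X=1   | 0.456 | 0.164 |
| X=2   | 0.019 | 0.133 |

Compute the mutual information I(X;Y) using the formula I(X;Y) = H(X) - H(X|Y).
0.1861 bits

I(X;Y) = H(X) - H(X|Y)

Marginal of X (row sums):
  P(X=0) = 0.199 + 0.029 = 0.228
  P(X=1) = 0.456 + 0.164 = 0.620
  P(X=2) = 0.019 + 0.133 = 0.152
H(X) = -[0.228·log₂(0.228) + 0.620·log₂(0.620) + 0.152·log₂(0.152)]
  = 0.4863 + 0.4276 + 0.4131 = 1.3270 bits

Marginal of Y (column sums):
  P(Y=0) = 0.199 + 0.456 + 0.019 = 0.674
  P(Y=1) = 0.029 + 0.164 + 0.133 = 0.326
H(X|Y) = Σ_y P(y)·H(X|Y=y):
  Y=0: P(Y=0) = 0.674, P(X|Y=0) = (199/674, 228/337, 19/674) → H(X|Y=0) = 1.0462
  Y=1: P(Y=1) = 0.326, P(X|Y=1) = (29/326, 82/163, 133/326) → H(X|Y=1) = 1.3368
H(X|Y) = 0.674·1.0462 + 0.326·1.3368 = 1.1409 bits

I(X;Y) = H(X) - H(X|Y) = 1.3270 - 1.1409 = 0.1861 bits

Cross-check via I(X;Y) = H(X) + H(Y) - H(X,Y): computing H(Y) from the column sums and H(X,Y) from the 6 cells in the same way gives H(Y) = 0.9108 bits and H(X,Y) = 2.0517 bits, so
I(X;Y) = 1.3270 + 0.9108 - 2.0517 = 0.1861 bits ✓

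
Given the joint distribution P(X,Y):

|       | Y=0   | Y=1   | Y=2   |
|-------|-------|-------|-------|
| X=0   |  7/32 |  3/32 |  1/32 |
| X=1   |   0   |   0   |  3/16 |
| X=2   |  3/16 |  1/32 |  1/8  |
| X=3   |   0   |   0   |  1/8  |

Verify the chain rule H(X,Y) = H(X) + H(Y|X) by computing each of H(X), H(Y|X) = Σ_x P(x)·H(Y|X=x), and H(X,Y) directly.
H(X) = 1.8870 bits, H(Y|X) = 0.8810 bits, H(X,Y) = 2.7679 bits

Marginal of X (row sums):
  P(X=0) = 7/32 + 3/32 + 1/32 = 11/32
  P(X=1) = 0 + 0 + 3/16 = 3/16
  P(X=2) = 3/16 + 1/32 + 1/8 = 11/32
  P(X=3) = 0 + 0 + 1/8 = 1/8
H(X) = -[(11/32)·log₂(11/32) + (3/16)·log₂(3/16) + (11/32)·log₂(11/32) + (1/8)·log₂(1/8)]
  = 0.52957 + 0.45282 + 0.52957 + 0.37500 = 1.8870 bits

H(Y|X) = Σ_x P(x)·H(Y|X=x):
  X=0: P(X=0) = 11/32, P(Y|X=0) = (7/11, 3/11, 1/11) → H(Y|X=0) = 1.24067
  X=1: P(X=1) = 3/16, P(Y|X=1) = (0, 0, 1) → H(Y|X=1) = 0.00000
  X=2: P(X=2) = 11/32, P(Y|X=2) = (6/11, 1/11, 4/11) → H(Y|X=2) = 1.32218
  X=3: P(X=3) = 1/8, P(Y|X=3) = (0, 0, 1) → H(Y|X=3) = 0.00000
H(Y|X) = (11/32)·1.24067 + (3/16)·0.00000 + (11/32)·1.32218 + (1/8)·0.00000 = 0.8810 bits

H(X,Y) = -Σ_{x,y} P(x,y) log₂ P(x,y). Per-cell terms -P(x,y)·log₂P(x,y):
  X=0: 0.47964, 0.32016, 0.15625
  X=1: 0.00000, 0.00000, 0.45282
  X=2: 0.45282, 0.15625, 0.37500
  X=3: 0.00000, 0.00000, 0.37500
  (cells with P = 0 contribute 0)
Sum of the 12 terms: H(X,Y) = 2.7679 bits

Chain rule check:
  H(X) + H(Y|X) = 1.8870 + 0.8810 = 2.7680 bits
  H(X,Y) = 2.7679 bits
✓ Chain rule verified (Δ = 0.0001 is 4-dp rounding noise: each of the three values was rounded independently).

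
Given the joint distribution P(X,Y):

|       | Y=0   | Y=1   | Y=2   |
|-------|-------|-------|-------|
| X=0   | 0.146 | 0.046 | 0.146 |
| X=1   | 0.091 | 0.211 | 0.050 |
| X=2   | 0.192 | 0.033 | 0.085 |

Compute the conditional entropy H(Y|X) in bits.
1.3582 bits

H(Y|X) = H(X,Y) - H(X)

H(X,Y) = -Σ_{x,y} P(x,y) log₂ P(x,y). Per-cell terms -P(x,y)·log₂P(x,y):
  X=0: 0.405290, 0.204342, 0.405290
  X=1: 0.314677, 0.473629, 0.216096
  X=2: 0.457118, 0.162406, 0.302293
Sum of the 9 terms: H(X,Y) = 2.94114 bits

Marginal of X (row sums):
  P(X=0) = 0.146 + 0.046 + 0.146 = 0.338
  P(X=1) = 0.091 + 0.211 + 0.050 = 0.352
  P(X=2) = 0.192 + 0.033 + 0.085 = 0.310
H(X) = -[0.338·log₂(0.338) + 0.352·log₂(0.352) + 0.310·log₂(0.310)]
  = 0.528938 + 0.530236 + 0.523795 = 1.58297 bits

H(Y|X) = H(X,Y) - H(X) = 2.94114 - 1.58297 = 1.3582 bits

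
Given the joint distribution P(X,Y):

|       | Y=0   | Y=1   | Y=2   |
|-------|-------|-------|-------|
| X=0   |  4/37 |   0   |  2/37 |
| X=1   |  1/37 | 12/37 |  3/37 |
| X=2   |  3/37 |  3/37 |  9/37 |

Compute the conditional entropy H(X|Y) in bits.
1.0836 bits

H(X|Y) = H(X,Y) - H(Y)

H(X,Y) = -Σ_{x,y} P(x,y) log₂ P(x,y). Per-cell terms -P(x,y)·log₂P(x,y):
  X=0: 0.34697, 0.00000, 0.22754
  X=1: 0.14080, 0.52686, 0.29388
  X=2: 0.29388, 0.29388, 0.49610
  (cells with P = 0 contribute 0)
Sum of the 9 terms: H(X,Y) = 2.6199 bits

Marginal of Y (column sums):
  P(Y=0) = 4/37 + 1/37 + 3/37 = 8/37
  P(Y=1) = 0 + 12/37 + 3/37 = 15/37
  P(Y=2) = 2/37 + 3/37 + 9/37 = 14/37
H(Y) = -[(8/37)·log₂(8/37) + (15/37)·log₂(15/37) + (14/37)·log₂(14/37)]
  = 0.47772 + 0.52807 + 0.53052 = 1.5363 bits

H(X|Y) = H(X,Y) - H(Y) = 2.6199 - 1.5363 = 1.0836 bits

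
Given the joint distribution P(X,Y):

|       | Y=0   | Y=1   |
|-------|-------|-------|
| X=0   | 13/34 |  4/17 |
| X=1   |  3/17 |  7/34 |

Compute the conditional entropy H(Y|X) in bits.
0.9729 bits

H(Y|X) = H(X,Y) - H(X)

H(X,Y) = -Σ_{x,y} P(x,y) log₂ P(x,y). Per-cell terms -P(x,y)·log₂P(x,y):
  X=0: 0.530332, 0.491168
  X=1: 0.441618, 0.469434
Sum of the 4 terms: H(X,Y) = 1.93255 bits

Marginal of X (row sums):
  P(X=0) = 13/34 + 4/17 = 21/34
  P(X=1) = 3/17 + 7/34 = 13/34
H(X) = -[(21/34)·log₂(21/34) + (13/34)·log₂(13/34)]
  = 0.429355 + 0.530332 = 0.95969 bits

H(Y|X) = H(X,Y) - H(X) = 1.93255 - 0.95969 = 0.9729 bits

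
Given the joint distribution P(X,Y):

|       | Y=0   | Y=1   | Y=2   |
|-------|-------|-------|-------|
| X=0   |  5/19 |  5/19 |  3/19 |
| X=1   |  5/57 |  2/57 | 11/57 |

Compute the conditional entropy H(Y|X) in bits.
1.4700 bits

H(Y|X) = H(X,Y) - H(X)

H(X,Y) = -Σ_{x,y} P(x,y) log₂ P(x,y). Per-cell terms -P(x,y)·log₂P(x,y):
  X=0: 0.5068, 0.5068, 0.4205
  X=1: 0.3080, 0.1696, 0.4580
Sum of the 6 terms: H(X,Y) = 2.3697 bits

Marginal of X (row sums):
  P(X=0) = 5/19 + 5/19 + 3/19 = 13/19
  P(X=1) = 5/57 + 2/57 + 11/57 = 6/19
H(X) = -[(13/19)·log₂(13/19) + (6/19)·log₂(6/19)]
  = 0.3746 + 0.5251 = 0.8997 bits

H(Y|X) = H(X,Y) - H(X) = 2.3697 - 0.8997 = 1.4700 bits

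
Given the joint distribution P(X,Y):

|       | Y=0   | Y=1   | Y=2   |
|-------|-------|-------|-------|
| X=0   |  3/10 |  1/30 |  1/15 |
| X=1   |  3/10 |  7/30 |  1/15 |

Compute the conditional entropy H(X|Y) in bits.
0.8783 bits

H(X|Y) = H(X,Y) - H(Y)

H(X,Y) = -Σ_{x,y} P(x,y) log₂ P(x,y). Per-cell terms -P(x,y)·log₂P(x,y):
  X=0: 0.52109, 0.16356, 0.26046
  X=1: 0.52109, 0.48989, 0.26046
Sum of the 6 terms: H(X,Y) = 2.21655 bits

Marginal of Y (column sums):
  P(Y=0) = 3/10 + 3/10 = 3/5
  P(Y=1) = 1/30 + 7/30 = 4/15
  P(Y=2) = 1/15 + 1/15 = 2/15
H(Y) = -[(3/5)·log₂(3/5) + (4/15)·log₂(4/15) + (2/15)·log₂(2/15)]
  = 0.44218 + 0.50850 + 0.38759 = 1.33827 bits

H(X|Y) = H(X,Y) - H(Y) = 2.21655 - 1.33827 = 0.8783 bits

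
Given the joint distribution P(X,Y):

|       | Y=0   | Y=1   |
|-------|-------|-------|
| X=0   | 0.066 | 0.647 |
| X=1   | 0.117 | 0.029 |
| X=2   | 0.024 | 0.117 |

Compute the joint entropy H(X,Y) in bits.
1.6668 bits

H(X,Y) = -Σ_{x,y} P(x,y) log₂ P(x,y). Per-cell terms -P(x,y)·log₂P(x,y):
  X=0: 0.2588, 0.4064
  X=1: 0.3622, 0.1481
  X=2: 0.1291, 0.3622
Sum of the 6 terms: H(X,Y) = 1.6668 bits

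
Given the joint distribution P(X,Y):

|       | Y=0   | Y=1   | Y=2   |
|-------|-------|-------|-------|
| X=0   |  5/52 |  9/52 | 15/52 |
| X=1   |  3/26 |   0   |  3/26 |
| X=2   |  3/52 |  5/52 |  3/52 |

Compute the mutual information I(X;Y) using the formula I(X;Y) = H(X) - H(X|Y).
0.1674 bits

I(X;Y) = H(X) - H(X|Y)

Marginal of X (row sums):
  P(X=0) = 5/52 + 9/52 + 15/52 = 29/52
  P(X=1) = 3/26 + 0 + 3/26 = 3/13
  P(X=2) = 3/52 + 5/52 + 3/52 = 11/52
H(X) = -[(29/52)·log₂(29/52) + (3/13)·log₂(3/13) + (11/52)·log₂(11/52)]
  = 0.4698 + 0.4882 + 0.4741 = 1.4321 bits

Marginal of Y (column sums):
  P(Y=0) = 5/52 + 3/26 + 3/52 = 7/26
  P(Y=1) = 9/52 + 0 + 5/52 = 7/26
  P(Y=2) = 15/52 + 3/26 + 3/52 = 6/13
H(X|Y) = Σ_y P(y)·H(X|Y=y):
  Y=0: P(Y=0) = 7/26, P(X|Y=0) = (5/14, 3/7, 3/14) → H(X|Y=0) = 1.5306
  Y=1: P(Y=1) = 7/26, P(X|Y=1) = (9/14, 0, 5/14) → H(X|Y=1) = 0.9403
  Y=2: P(Y=2) = 6/13, P(X|Y=2) = (5/8, 1/4, 1/8) → H(X|Y=2) = 1.2988
H(X|Y) = (7/26)·1.5306 + (7/26)·0.9403 + (6/13)·1.2988 = 1.2647 bits

I(X;Y) = H(X) - H(X|Y) = 1.4321 - 1.2647 = 0.1674 bits

Cross-check via I(X;Y) = H(X) + H(Y) - H(X,Y): computing H(Y) from the column sums and H(X,Y) from the 9 cells in the same way gives H(Y) = 1.5342 bits and H(X,Y) = 2.7989 bits, so
I(X;Y) = 1.4321 + 1.5342 - 2.7989 = 0.1674 bits ✓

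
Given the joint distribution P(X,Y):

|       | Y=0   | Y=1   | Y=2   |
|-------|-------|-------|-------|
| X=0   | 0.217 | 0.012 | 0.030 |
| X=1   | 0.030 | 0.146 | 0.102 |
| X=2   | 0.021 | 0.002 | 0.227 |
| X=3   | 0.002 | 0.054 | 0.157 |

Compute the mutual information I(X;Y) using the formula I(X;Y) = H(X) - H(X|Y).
0.5871 bits

I(X;Y) = H(X) - H(X|Y)

Marginal of X (row sums):
  P(X=0) = 0.217 + 0.012 + 0.030 = 0.259
  P(X=1) = 0.030 + 0.146 + 0.102 = 0.278
  P(X=2) = 0.021 + 0.002 + 0.227 = 0.250
  P(X=3) = 0.002 + 0.054 + 0.157 = 0.213
H(X) = -[0.259·log₂(0.259) + 0.278·log₂(0.278) + 0.250·log₂(0.250) + 0.213·log₂(0.213)]
  = 0.5048 + 0.5134 + 0.5000 + 0.4752 = 1.9934 bits

Marginal of Y (column sums):
  P(Y=0) = 0.217 + 0.030 + 0.021 + 0.002 = 0.270
  P(Y=1) = 0.012 + 0.146 + 0.002 + 0.054 = 0.214
  P(Y=2) = 0.030 + 0.102 + 0.227 + 0.157 = 0.516
H(X|Y) = Σ_y P(y)·H(X|Y=y):
  Y=0: P(Y=0) = 0.270, P(X|Y=0) = (217/270, 1/9, 7/90, 1/135) → H(X|Y=0) = 0.9446
  Y=1: P(Y=1) = 0.214, P(X|Y=1) = (6/107, 73/107, 1/107, 27/107) → H(X|Y=1) = 1.1737
  Y=2: P(Y=2) = 0.516, P(X|Y=2) = (5/86, 17/86, 227/516, 157/516) → H(X|Y=2) = 1.7444
H(X|Y) = 0.270·0.9446 + 0.214·1.1737 + 0.516·1.7444 = 1.4063 bits

I(X;Y) = H(X) - H(X|Y) = 1.9934 - 1.4063 = 0.5871 bits

Cross-check via I(X;Y) = H(X) + H(Y) - H(X,Y): computing H(Y) from the column sums and H(X,Y) from the 12 cells in the same way gives H(Y) = 1.4786 bits and H(X,Y) = 2.8849 bits, so
I(X;Y) = 1.9934 + 1.4786 - 2.8849 = 0.5871 bits ✓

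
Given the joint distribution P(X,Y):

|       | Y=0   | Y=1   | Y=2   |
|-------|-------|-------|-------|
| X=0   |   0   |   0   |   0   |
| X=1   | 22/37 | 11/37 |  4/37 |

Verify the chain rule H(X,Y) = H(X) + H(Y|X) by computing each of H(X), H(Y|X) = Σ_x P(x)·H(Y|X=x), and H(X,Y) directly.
H(X) = 0.0000 bits, H(Y|X) = 1.3132 bits, H(X,Y) = 1.3132 bits

Marginal of X (row sums):
  P(X=0) = 0 + 0 + 0 = 0
  P(X=1) = 22/37 + 11/37 + 4/37 = 1
H(X) = -[1·log₂(1)]   (outcomes with P = 0 contribute 0)
  = 0.0000 bits

H(Y|X) = Σ_x P(x)·H(Y|X=x):
  X=0: P(X=0) = 0 → contributes 0
  X=1: P(X=1) = 1, P(Y|X=1) = (22/37, 11/37, 4/37) → H(Y|X=1) = 1.31320
H(Y|X) = 1·1.31320 = 1.3132 bits

H(X,Y) = -Σ_{x,y} P(x,y) log₂ P(x,y). Per-cell terms -P(x,y)·log₂P(x,y):
  X=0: 0.00000, 0.00000, 0.00000
  X=1: 0.44596, 0.52028, 0.34697
  (cells with P = 0 contribute 0)
Sum of the 6 terms: H(X,Y) = 1.3132 bits

Chain rule check:
  H(X) + H(Y|X) = 0.0000 + 1.3132 = 1.3132 bits
  H(X,Y) = 1.3132 bits
✓ Chain rule verified.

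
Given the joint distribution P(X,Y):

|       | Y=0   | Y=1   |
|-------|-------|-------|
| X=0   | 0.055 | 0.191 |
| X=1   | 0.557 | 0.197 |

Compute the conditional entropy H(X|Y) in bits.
0.6548 bits

H(X|Y) = H(X,Y) - H(Y)

H(X,Y) = -Σ_{x,y} P(x,y) log₂ P(x,y). Per-cell terms -P(x,y)·log₂P(x,y):
  X=0: 0.23014, 0.45618
  X=1: 0.47025, 0.46172
Sum of the 4 terms: H(X,Y) = 1.6183 bits

Marginal of Y (column sums):
  P(Y=0) = 0.055 + 0.557 = 0.612
  P(Y=1) = 0.191 + 0.197 = 0.388
H(Y) = -[0.612·log₂(0.612) + 0.388·log₂(0.388)]
  = 0.43354 + 0.52996 = 0.9635 bits

H(X|Y) = H(X,Y) - H(Y) = 1.6183 - 0.9635 = 0.6548 bits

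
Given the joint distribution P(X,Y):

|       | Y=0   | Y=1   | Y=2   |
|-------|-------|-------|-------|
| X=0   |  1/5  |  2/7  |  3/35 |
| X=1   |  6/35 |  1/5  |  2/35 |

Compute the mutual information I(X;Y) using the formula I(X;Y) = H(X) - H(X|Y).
0.0019 bits

I(X;Y) = H(X) - H(X|Y)

Marginal of X (row sums):
  P(X=0) = 1/5 + 2/7 + 3/35 = 4/7
  P(X=1) = 6/35 + 1/5 + 2/35 = 3/7
H(X) = -[(4/7)·log₂(4/7) + (3/7)·log₂(3/7)]
  = 0.4613 + 0.5239 = 0.9852 bits

Marginal of Y (column sums):
  P(Y=0) = 1/5 + 6/35 = 13/35
  P(Y=1) = 2/7 + 1/5 = 17/35
  P(Y=2) = 3/35 + 2/35 = 1/7
H(X|Y) = Σ_y P(y)·H(X|Y=y):
  Y=0: P(Y=0) = 13/35, P(X|Y=0) = (7/13, 6/13) → H(X|Y=0) = 0.9957
  Y=1: P(Y=1) = 17/35, P(X|Y=1) = (10/17, 7/17) → H(X|Y=1) = 0.9774
  Y=2: P(Y=2) = 1/7, P(X|Y=2) = (3/5, 2/5) → H(X|Y=2) = 0.9710
H(X|Y) = (13/35)·0.9957 + (17/35)·0.9774 + (1/7)·0.9710 = 0.9833 bits

I(X;Y) = H(X) - H(X|Y) = 0.9852 - 0.9833 = 0.0019 bits

Cross-check via I(X;Y) = H(X) + H(Y) - H(X,Y): computing H(Y) from the column sums and H(X,Y) from the 6 cells in the same way gives H(Y) = 1.4378 bits and H(X,Y) = 2.4211 bits, so
I(X;Y) = 0.9852 + 1.4378 - 2.4211 = 0.0019 bits ✓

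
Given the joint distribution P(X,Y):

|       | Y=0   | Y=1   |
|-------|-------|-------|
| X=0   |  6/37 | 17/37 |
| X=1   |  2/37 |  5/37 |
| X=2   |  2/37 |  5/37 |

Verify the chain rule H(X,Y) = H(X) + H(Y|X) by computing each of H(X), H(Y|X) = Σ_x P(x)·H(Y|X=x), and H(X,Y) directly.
H(X) = 1.3353 bits, H(Y|X) = 0.8413 bits, H(X,Y) = 2.1766 bits

Marginal of X (row sums):
  P(X=0) = 6/37 + 17/37 = 23/37
  P(X=1) = 2/37 + 5/37 = 7/37
  P(X=2) = 2/37 + 5/37 = 7/37
H(X) = -[(23/37)·log₂(23/37) + (7/37)·log₂(7/37) + (7/37)·log₂(7/37)]
  = 0.42636 + 0.45445 + 0.45445 = 1.3353 bits

H(Y|X) = Σ_x P(x)·H(Y|X=x):
  X=0: P(X=0) = 23/37, P(Y|X=0) = (6/23, 17/23) → H(Y|X=0) = 0.82806
  X=1: P(X=1) = 7/37, P(Y|X=1) = (2/7, 5/7) → H(Y|X=1) = 0.86312
  X=2: P(X=2) = 7/37, P(Y|X=2) = (2/7, 5/7) → H(Y|X=2) = 0.86312
H(Y|X) = (23/37)·0.82806 + (7/37)·0.86312 + (7/37)·0.86312 = 0.8413 bits

H(X,Y) = -Σ_{x,y} P(x,y) log₂ P(x,y). Per-cell terms -P(x,y)·log₂P(x,y):
  X=0: 0.42559, 0.51551
  X=1: 0.22754, 0.39021
  X=2: 0.22754, 0.39021
Sum of the 6 terms: H(X,Y) = 2.1766 bits

Chain rule check:
  H(X) + H(Y|X) = 1.3353 + 0.8413 = 2.1766 bits
  H(X,Y) = 2.1766 bits
✓ Chain rule verified.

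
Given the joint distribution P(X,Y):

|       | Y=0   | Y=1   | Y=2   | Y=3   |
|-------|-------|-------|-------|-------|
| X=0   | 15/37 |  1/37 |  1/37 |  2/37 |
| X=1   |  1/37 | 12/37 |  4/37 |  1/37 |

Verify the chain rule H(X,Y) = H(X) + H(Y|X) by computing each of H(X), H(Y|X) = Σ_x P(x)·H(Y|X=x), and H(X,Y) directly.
H(X) = 0.9995 bits, H(Y|X) = 1.1931 bits, H(X,Y) = 2.1926 bits

Marginal of X (row sums):
  P(X=0) = 15/37 + 1/37 + 1/37 + 2/37 = 19/37
  P(X=1) = 1/37 + 12/37 + 4/37 + 1/37 = 18/37
H(X) = -[(19/37)·log₂(19/37) + (18/37)·log₂(18/37)]
  = 0.49376 + 0.50572 = 0.9995 bits

H(Y|X) = Σ_x P(x)·H(Y|X=x):
  X=0: P(X=0) = 19/37, P(Y|X=0) = (15/19, 1/19, 1/19, 2/19) → H(Y|X=0) = 1.05828
  X=1: P(X=1) = 18/37, P(Y|X=1) = (1/18, 2/3, 2/9, 1/18) → H(Y|X=1) = 1.33551
H(Y|X) = (19/37)·1.05828 + (18/37)·1.33551 = 1.1931 bits

H(X,Y) = -Σ_{x,y} P(x,y) log₂ P(x,y). Per-cell terms -P(x,y)·log₂P(x,y):
  X=0: 0.52807, 0.14080, 0.14080, 0.22754
  X=1: 0.14080, 0.52686, 0.34697, 0.14080
Sum of the 8 terms: H(X,Y) = 2.1926 bits

Chain rule check:
  H(X) + H(Y|X) = 0.9995 + 1.1931 = 2.1926 bits
  H(X,Y) = 2.1926 bits
✓ Chain rule verified.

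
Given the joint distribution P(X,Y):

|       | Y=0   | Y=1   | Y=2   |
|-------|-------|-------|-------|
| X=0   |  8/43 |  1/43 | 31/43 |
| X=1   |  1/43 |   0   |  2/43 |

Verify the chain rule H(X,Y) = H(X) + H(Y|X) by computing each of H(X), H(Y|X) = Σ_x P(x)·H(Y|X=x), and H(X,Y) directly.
H(X) = 0.3651 bits, H(Y|X) = 0.8849 bits, H(X,Y) = 1.2500 bits

Marginal of X (row sums):
  P(X=0) = 8/43 + 1/43 + 31/43 = 40/43
  P(X=1) = 1/43 + 0 + 2/43 = 3/43
H(X) = -[(40/43)·log₂(40/43) + (3/43)·log₂(3/43)]
  = 0.0971 + 0.2680 = 0.3651 bits

H(Y|X) = Σ_x P(x)·H(Y|X=x):
  X=0: P(X=0) = 40/43, P(Y|X=0) = (1/5, 1/40, 31/40) → H(Y|X=0) = 0.8824
  X=1: P(X=1) = 3/43, P(Y|X=1) = (1/3, 0, 2/3) → H(Y|X=1) = 0.9183
H(Y|X) = (40/43)·0.8824 + (3/43)·0.9183 = 0.8849 bits

H(X,Y) = -Σ_{x,y} P(x,y) log₂ P(x,y). Per-cell terms -P(x,y)·log₂P(x,y):
  X=0: 0.4514, 0.1262, 0.3403
  X=1: 0.1262, 0.0000, 0.2059
  (cells with P = 0 contribute 0)
Sum of the 6 terms: H(X,Y) = 1.2500 bits

Chain rule check:
  H(X) + H(Y|X) = 0.3651 + 0.8849 = 1.2500 bits
  H(X,Y) = 1.2500 bits
✓ Chain rule verified.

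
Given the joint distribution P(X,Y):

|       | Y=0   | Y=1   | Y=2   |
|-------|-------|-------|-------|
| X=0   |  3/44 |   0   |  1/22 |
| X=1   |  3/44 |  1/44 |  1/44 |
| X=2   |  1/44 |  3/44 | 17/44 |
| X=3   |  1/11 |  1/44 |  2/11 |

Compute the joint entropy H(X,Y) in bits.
2.7833 bits

H(X,Y) = -Σ_{x,y} P(x,y) log₂ P(x,y). Per-cell terms -P(x,y)·log₂P(x,y):
  X=0: 0.26417, 0.00000, 0.20270
  X=1: 0.26417, 0.12408, 0.12408
  X=2: 0.12408, 0.26417, 0.53008
  X=3: 0.31449, 0.12408, 0.44717
  (cells with P = 0 contribute 0)
Sum of the 12 terms: H(X,Y) = 2.7833 bits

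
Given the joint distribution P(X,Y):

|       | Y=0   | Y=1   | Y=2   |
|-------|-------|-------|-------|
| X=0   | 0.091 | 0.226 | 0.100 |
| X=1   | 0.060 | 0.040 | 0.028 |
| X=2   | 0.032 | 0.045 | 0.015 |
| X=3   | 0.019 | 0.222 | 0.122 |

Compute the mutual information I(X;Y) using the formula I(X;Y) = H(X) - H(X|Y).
0.0933 bits

I(X;Y) = H(X) - H(X|Y)

Marginal of X (row sums):
  P(X=0) = 0.091 + 0.226 + 0.100 = 0.417
  P(X=1) = 0.060 + 0.040 + 0.028 = 0.128
  P(X=2) = 0.032 + 0.045 + 0.015 = 0.092
  P(X=3) = 0.019 + 0.222 + 0.122 = 0.363
H(X) = -[0.417·log₂(0.417) + 0.128·log₂(0.128) + 0.092·log₂(0.092) + 0.363·log₂(0.363)]
  = 0.5262 + 0.3796 + 0.3167 + 0.5307 = 1.7532 bits

Marginal of Y (column sums):
  P(Y=0) = 0.091 + 0.060 + 0.032 + 0.019 = 0.202
  P(Y=1) = 0.226 + 0.040 + 0.045 + 0.222 = 0.533
  P(Y=2) = 0.100 + 0.028 + 0.015 + 0.122 = 0.265
H(X|Y) = Σ_y P(y)·H(X|Y=y):
  Y=0: P(Y=0) = 0.202, P(X|Y=0) = (91/202, 30/101, 16/101, 19/202) → H(X|Y=0) = 1.7803
  Y=1: P(Y=1) = 0.533, P(X|Y=1) = (226/533, 40/533, 45/533, 222/533) → H(X|Y=1) = 1.6326
  Y=2: P(Y=2) = 0.265, P(X|Y=2) = (20/53, 28/265, 3/53, 122/265) → H(X|Y=2) = 1.6229
H(X|Y) = 0.202·1.7803 + 0.533·1.6326 + 0.265·1.6229 = 1.6599 bits

I(X;Y) = H(X) - H(X|Y) = 1.7532 - 1.6599 = 0.0933 bits

Cross-check via I(X;Y) = H(X) + H(Y) - H(X,Y): computing H(Y) from the column sums and H(X,Y) from the 12 cells in the same way gives H(Y) = 1.4577 bits and H(X,Y) = 3.1176 bits, so
I(X;Y) = 1.7532 + 1.4577 - 3.1176 = 0.0933 bits ✓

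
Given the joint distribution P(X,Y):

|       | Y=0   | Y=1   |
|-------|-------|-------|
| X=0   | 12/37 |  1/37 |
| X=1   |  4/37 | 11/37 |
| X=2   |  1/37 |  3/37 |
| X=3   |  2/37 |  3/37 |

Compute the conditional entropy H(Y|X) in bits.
0.6956 bits

H(Y|X) = H(X,Y) - H(X)

H(X,Y) = -Σ_{x,y} P(x,y) log₂ P(x,y). Per-cell terms -P(x,y)·log₂P(x,y):
  X=0: 0.52686, 0.14080
  X=1: 0.34697, 0.52028
  X=2: 0.14080, 0.29388
  X=3: 0.22754, 0.29388
Sum of the 8 terms: H(X,Y) = 2.4910 bits

Marginal of X (row sums):
  P(X=0) = 12/37 + 1/37 = 13/37
  P(X=1) = 4/37 + 11/37 = 15/37
  P(X=2) = 1/37 + 3/37 = 4/37
  P(X=3) = 2/37 + 3/37 = 5/37
H(X) = -[(13/37)·log₂(13/37) + (15/37)·log₂(15/37) + (4/37)·log₂(4/37) + (5/37)·log₂(5/37)]
  = 0.53019 + 0.52807 + 0.34697 + 0.39021 = 1.7954 bits

H(Y|X) = H(X,Y) - H(X) = 2.4910 - 1.7954 = 0.6956 bits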